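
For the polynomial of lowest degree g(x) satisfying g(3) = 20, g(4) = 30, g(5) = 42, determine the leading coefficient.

1

The leading coefficient equals the top divided difference g[3,4,5].
g[3,4] = (30 - 20) / (4 - 3) = 10
g[4,5] = (42 - 30) / (5 - 4) = 12
g[3,4,5] = (12 - 10) / (5 - 3) = 1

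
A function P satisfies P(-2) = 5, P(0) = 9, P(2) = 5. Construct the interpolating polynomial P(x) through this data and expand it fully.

L_0(x) = x(x - 2) / [8] = (1/8)x^2 - (1/4)x
L_1(x) = (x + 2)(x - 2) / [-4] = -(1/4)x^2 + 1
L_2(x) = (x + 2)x / [8] = (1/8)x^2 + (1/4)x
P(x) = 5·L_0 + 9·L_1 + 5·L_2
  5·L_0(x) = (5/8)x^2 - (5/4)x
  9·L_1(x) = -(9/4)x^2 + 9
  5·L_2(x) = (5/8)x^2 + (5/4)x
Adding term by term: -x^2 + 9

P(x) = -x^2 + 9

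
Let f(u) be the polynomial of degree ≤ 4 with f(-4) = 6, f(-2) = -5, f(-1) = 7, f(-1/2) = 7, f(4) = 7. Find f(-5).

L_0(-5) = (-3)·(-4)·(-9/2)·(-9)/[(-2)·(-3)·(-7/2)·(-8)] = 81/28
L_1(-5) = (-1)·(-4)·(-9/2)·(-9)/[(2)·(-1)·(-3/2)·(-6)] = -9
L_2(-5) = (-1)·(-3)·(-9/2)·(-9)/[(3)·(1)·(-1/2)·(-5)] = 81/5
L_3(-5) = (-1)·(-3)·(-4)·(-9)/[(7/2)·(3/2)·(1/2)·(-9/2)] = -64/7
L_4(-5) = (-1)·(-3)·(-4)·(-9/2)/[(8)·(6)·(5)·(9/2)] = 1/20
Sum: 6·(81/28) + (-5)·(-9) + 7·(81/5) + 7·(-64/7) + 7·(1/20) = 3139/28

3139/28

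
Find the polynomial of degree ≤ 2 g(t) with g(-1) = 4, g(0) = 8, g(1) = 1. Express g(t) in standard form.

g(t) = -(11/2)t^2 - (3/2)t + 8

L_0(t) = t(t - 1) / [2] = (1/2)t^2 - (1/2)t
L_1(t) = (t + 1)(t - 1) / [-1] = -t^2 + 1
L_2(t) = (t + 1)t / [2] = (1/2)t^2 + (1/2)t
g(t) = 4·L_0 + 8·L_1 + 1·L_2
  4·L_0(t) = 2t^2 - 2t
  8·L_1(t) = -8t^2 + 8
  1·L_2(t) = (1/2)t^2 + (1/2)t
Adding term by term: -(11/2)t^2 - (3/2)t + 8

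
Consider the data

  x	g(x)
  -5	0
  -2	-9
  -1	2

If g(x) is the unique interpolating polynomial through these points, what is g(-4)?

L_0(-4) = (-2)·(-3)/[(-3)·(-4)] = 1/2
L_1(-4) = (1)·(-3)/[(3)·(-1)] = 1
L_2(-4) = (1)·(-2)/[(4)·(1)] = -1/2
Sum: 0 + (-9)·(1) + 2·(-1/2) = -10

-10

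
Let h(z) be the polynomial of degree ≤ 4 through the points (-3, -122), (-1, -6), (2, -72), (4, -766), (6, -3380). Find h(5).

Using Newton's divided-difference form:
h[-3,-1] = (-6 - (-122)) / (-1 - (-3)) = 58
h[-1,2] = (-72 - (-6)) / (2 - (-1)) = -22
h[2,4] = (-766 - (-72)) / (4 - 2) = -347
h[4,6] = (-3380 - (-766)) / (6 - 4) = -1307
h[-3,-1,2] = (-22 - 58) / (2 - (-3)) = -16
h[-1,2,4] = (-347 - (-22)) / (4 - (-1)) = -65
h[2,4,6] = (-1307 - (-347)) / (6 - 2) = -240
h[-3,-1,2,4] = (-65 - (-16)) / (4 - (-3)) = -7
h[-1,2,4,6] = (-240 - (-65)) / (6 - (-1)) = -25
h[-3,-1,2,4,6] = (-25 - (-7)) / (6 - (-3)) = -2
h(5) = -122 + 58·(8) + (-16)·(8)·(6) + (-7)·(8)·(6)·(3) + (-2)·(8)·(6)·(3)·(1) = -1722

-1722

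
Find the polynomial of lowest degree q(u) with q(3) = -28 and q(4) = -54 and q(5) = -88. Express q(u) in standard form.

Build the Lagrange basis polynomials:
L_0(u) = (u - 4)(u - 5) / [2] = (1/2)u^2 - (9/2)u + 10
L_1(u) = (u - 3)(u - 5) / [-1] = -u^2 + 8u - 15
L_2(u) = (u - 3)(u - 4) / [2] = (1/2)u^2 - (7/2)u + 6
q(u) = (-28)·L_0 + (-54)·L_1 + (-88)·L_2
  (-28)·L_0(u) = -14u^2 + 126u - 280
  (-54)·L_1(u) = 54u^2 - 432u + 810
  (-88)·L_2(u) = -44u^2 + 308u - 528
Adding term by term: -4u^2 + 2u + 2

q(u) = -4u^2 + 2u + 2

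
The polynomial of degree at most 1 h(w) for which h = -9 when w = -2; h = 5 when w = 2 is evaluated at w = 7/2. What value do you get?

41/4

Evaluate each Lagrange basis at w = 7/2:
L_0(7/2) = (3/2)/[(-4)] = -3/8
L_1(7/2) = (11/2)/[(4)] = 11/8
Sum: (-9)·(-3/8) + 5·(11/8) = 41/4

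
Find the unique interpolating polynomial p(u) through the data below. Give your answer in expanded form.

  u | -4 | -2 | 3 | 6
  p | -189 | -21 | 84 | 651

Newton's divided differences:
p[-4,-2] = (-21 - (-189)) / (-2 - (-4)) = 84
p[-2,3] = (84 - (-21)) / (3 - (-2)) = 21
p[3,6] = (651 - 84) / (6 - 3) = 189
p[-4,-2,3] = (21 - 84) / (3 - (-4)) = -9
p[-2,3,6] = (189 - 21) / (6 - (-2)) = 21
p[-4,-2,3,6] = (21 - (-9)) / (6 - (-4)) = 3
p(u) = -189 + 84·(u + 4) + (-9)·(u + 4)(u + 2) + 3·(u + 4)(u + 2)(u - 3)
Expanding: p(u) = 3u^3 + 3

p(u) = 3u^3 + 3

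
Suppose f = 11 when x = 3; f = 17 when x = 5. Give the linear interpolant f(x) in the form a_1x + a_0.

f(x) = 3x + 2

Build the Lagrange basis polynomials:
L_0(x) = (x - 5) / [-2] = -(1/2)x + 5/2
L_1(x) = (x - 3) / [2] = (1/2)x - 3/2
f(x) = 11·L_0 + 17·L_1
  11·L_0(x) = -(11/2)x + 55/2
  17·L_1(x) = (17/2)x - 51/2
Adding term by term: 3x + 2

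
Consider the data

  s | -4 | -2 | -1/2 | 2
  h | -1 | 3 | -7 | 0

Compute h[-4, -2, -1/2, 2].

h[-4,-2] = (3 - (-1)) / (-2 - (-4)) = 2
h[-2,-1/2] = (-7 - 3) / (-1/2 - (-2)) = -20/3
h[-1/2,2] = (0 - (-7)) / (2 - (-1/2)) = 14/5
h[-4,-2,-1/2] = (-20/3 - 2) / (-1/2 - (-4)) = -52/21
h[-2,-1/2,2] = (14/5 - (-20/3)) / (2 - (-2)) = 71/30
h[-4,-2,-1/2,2] = (71/30 - (-52/21)) / (2 - (-4)) = 113/140

113/140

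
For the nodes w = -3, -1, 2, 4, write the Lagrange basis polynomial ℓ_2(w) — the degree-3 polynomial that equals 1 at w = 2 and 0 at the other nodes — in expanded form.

ℓ_2(w) = -(1/30)w^3 + (13/30)w + 2/5

ℓ_2(w) = (w + 3)(w + 1)(w - 4) / [(5)·(3)·(-2)]
       = (w^3 - 13w - 12) / (-30)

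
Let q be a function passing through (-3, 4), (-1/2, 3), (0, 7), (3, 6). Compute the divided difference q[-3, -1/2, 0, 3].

-272/315

q[-3,-1/2] = (3 - 4) / (-1/2 - (-3)) = -2/5
q[-1/2,0] = (7 - 3) / (0 - (-1/2)) = 8
q[0,3] = (6 - 7) / (3 - 0) = -1/3
q[-3,-1/2,0] = (8 - (-2/5)) / (0 - (-3)) = 14/5
q[-1/2,0,3] = (-1/3 - 8) / (3 - (-1/2)) = -50/21
q[-3,-1/2,0,3] = (-50/21 - 14/5) / (3 - (-3)) = -272/315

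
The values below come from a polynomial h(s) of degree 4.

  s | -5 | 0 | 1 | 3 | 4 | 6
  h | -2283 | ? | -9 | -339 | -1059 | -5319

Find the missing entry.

-3

The 5 known values determine h uniquely (degree ≤ 4).
L_0(0) = (-1)·(-3)·(-4)·(-6)/[(-6)·(-8)·(-9)·(-11)] = 1/66
L_1(0) = (5)·(-3)·(-4)·(-6)/[(6)·(-2)·(-3)·(-5)] = 2
L_2(0) = (5)·(-1)·(-4)·(-6)/[(8)·(2)·(-1)·(-3)] = -5/2
L_3(0) = (5)·(-1)·(-3)·(-6)/[(9)·(3)·(1)·(-2)] = 5/3
L_4(0) = (5)·(-1)·(-3)·(-4)/[(11)·(5)·(3)·(2)] = -2/11
Sum: (-2283)·(1/66) + (-9)·(2) + (-339)·(-5/2) + (-1059)·(5/3) + (-5319)·(-2/11) = -3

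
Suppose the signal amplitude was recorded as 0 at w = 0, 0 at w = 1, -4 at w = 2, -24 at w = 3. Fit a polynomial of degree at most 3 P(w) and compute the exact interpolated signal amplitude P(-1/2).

9/4

L_0(-1/2) = (-3/2)·(-5/2)·(-7/2)/[(-1)·(-2)·(-3)] = 35/16
L_1(-1/2) = (-1/2)·(-5/2)·(-7/2)/[(1)·(-1)·(-2)] = -35/16
L_2(-1/2) = (-1/2)·(-3/2)·(-7/2)/[(2)·(1)·(-1)] = 21/16
L_3(-1/2) = (-1/2)·(-3/2)·(-5/2)/[(3)·(2)·(1)] = -5/16
Sum: 0 + 0 + (-4)·(21/16) + (-24)·(-5/16) = 9/4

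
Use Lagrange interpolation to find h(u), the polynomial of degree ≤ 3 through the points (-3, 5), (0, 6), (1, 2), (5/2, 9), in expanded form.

L_0(u) = u(u - 1)(u - 5/2) / [-66] = -(1/66)u^3 + (7/132)u^2 - (5/132)u
L_1(u) = (u + 3)(u - 1)(u - 5/2) / [15/2] = (2/15)u^3 - (1/15)u^2 - (16/15)u + 1
L_2(u) = (u + 3)u(u - 5/2) / [-6] = -(1/6)u^3 - (1/12)u^2 + (5/4)u
L_3(u) = (u + 3)u(u - 1) / [165/8] = (8/165)u^3 + (16/165)u^2 - (8/55)u
h(u) = 5·L_0 + 6·L_1 + 2·L_2 + 9·L_3
  5·L_0(u) = -(5/66)u^3 + (35/132)u^2 - (25/132)u
  6·L_1(u) = (4/5)u^3 - (2/5)u^2 - (32/5)u + 6
  2·L_2(u) = -(1/3)u^3 - (1/6)u^2 + (5/2)u
  9·L_3(u) = (24/55)u^3 + (48/55)u^2 - (72/55)u
Adding term by term: (91/110)u^3 + (377/660)u^2 - (3563/660)u + 6

h(u) = (91/110)u^3 + (377/660)u^2 - (3563/660)u + 6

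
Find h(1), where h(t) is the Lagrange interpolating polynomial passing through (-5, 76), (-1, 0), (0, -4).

Evaluate each Lagrange basis at t = 1:
L_0(1) = (2)·(1)/[(-4)·(-5)] = 1/10
L_1(1) = (6)·(1)/[(4)·(-1)] = -3/2
L_2(1) = (6)·(2)/[(5)·(1)] = 12/5
Sum: 76·(1/10) + 0 + (-4)·(12/5) = -2

-2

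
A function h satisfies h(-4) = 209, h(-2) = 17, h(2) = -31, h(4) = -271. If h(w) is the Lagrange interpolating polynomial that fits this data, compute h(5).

Evaluate each Lagrange basis at w = 5:
L_0(5) = (7)·(3)·(1)/[(-2)·(-6)·(-8)] = -7/32
L_1(5) = (9)·(3)·(1)/[(2)·(-4)·(-6)] = 9/16
L_2(5) = (9)·(7)·(1)/[(6)·(4)·(-2)] = -21/16
L_3(5) = (9)·(7)·(3)/[(8)·(6)·(2)] = 63/32
Sum: 209·(-7/32) + 17·(9/16) + (-31)·(-21/16) + (-271)·(63/32) = -529

-529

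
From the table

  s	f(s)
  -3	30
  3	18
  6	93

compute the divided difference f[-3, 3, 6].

f[-3,3] = (18 - 30) / (3 - (-3)) = -2
f[3,6] = (93 - 18) / (6 - 3) = 25
f[-3,3,6] = (25 - (-2)) / (6 - (-3)) = 3

3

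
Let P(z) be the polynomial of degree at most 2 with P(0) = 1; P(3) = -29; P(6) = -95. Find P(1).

-5

Using Newton's divided-difference form:
P[0,3] = (-29 - 1) / (3 - 0) = -10
P[3,6] = (-95 - (-29)) / (6 - 3) = -22
P[0,3,6] = (-22 - (-10)) / (6 - 0) = -2
P(1) = 1 + (-10)·(1) + (-2)·(1)·(-2) = -5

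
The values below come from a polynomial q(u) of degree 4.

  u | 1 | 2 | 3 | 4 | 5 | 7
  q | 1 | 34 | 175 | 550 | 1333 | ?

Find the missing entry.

5059

The 5 known values determine q uniquely (degree ≤ 4).
Evaluate each Lagrange basis at u = 7:
L_0(7) = (5)·(4)·(3)·(2)/[(-1)·(-2)·(-3)·(-4)] = 5
L_1(7) = (6)·(4)·(3)·(2)/[(1)·(-1)·(-2)·(-3)] = -24
L_2(7) = (6)·(5)·(3)·(2)/[(2)·(1)·(-1)·(-2)] = 45
L_3(7) = (6)·(5)·(4)·(2)/[(3)·(2)·(1)·(-1)] = -40
L_4(7) = (6)·(5)·(4)·(3)/[(4)·(3)·(2)·(1)] = 15
Sum: 1·(5) + 34·(-24) + 175·(45) + 550·(-40) + 1333·(15) = 5059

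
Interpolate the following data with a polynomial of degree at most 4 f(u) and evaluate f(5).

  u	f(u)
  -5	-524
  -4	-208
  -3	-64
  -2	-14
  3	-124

Evaluate each Lagrange basis at u = 5:
L_0(5) = (9)·(8)·(7)·(2)/[(-1)·(-2)·(-3)·(-8)] = 21
L_1(5) = (10)·(8)·(7)·(2)/[(1)·(-1)·(-2)·(-7)] = -80
L_2(5) = (10)·(9)·(7)·(2)/[(2)·(1)·(-1)·(-6)] = 105
L_3(5) = (10)·(9)·(8)·(2)/[(3)·(2)·(1)·(-5)] = -48
L_4(5) = (10)·(9)·(8)·(7)/[(8)·(7)·(6)·(5)] = 3
Sum: (-524)·(21) + (-208)·(-80) + (-64)·(105) + (-14)·(-48) + (-124)·(3) = -784

-784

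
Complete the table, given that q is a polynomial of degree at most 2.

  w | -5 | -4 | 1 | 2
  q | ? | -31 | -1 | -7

The 3 known values determine q uniquely (degree ≤ 2).
Evaluate each Lagrange basis at w = -5:
L_0(-5) = (-6)·(-7)/[(-5)·(-6)] = 7/5
L_1(-5) = (-1)·(-7)/[(5)·(-1)] = -7/5
L_2(-5) = (-1)·(-6)/[(6)·(1)] = 1
Sum: (-31)·(7/5) + (-1)·(-7/5) + (-7)·(1) = -49

-49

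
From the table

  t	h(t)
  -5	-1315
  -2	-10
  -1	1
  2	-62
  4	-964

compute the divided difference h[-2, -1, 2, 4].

h[-2,-1] = (1 - (-10)) / (-1 - (-2)) = 11
h[-1,2] = (-62 - 1) / (2 - (-1)) = -21
h[2,4] = (-964 - (-62)) / (4 - 2) = -451
h[-2,-1,2] = (-21 - 11) / (2 - (-2)) = -8
h[-1,2,4] = (-451 - (-21)) / (4 - (-1)) = -86
h[-2,-1,2,4] = (-86 - (-8)) / (4 - (-2)) = -13

-13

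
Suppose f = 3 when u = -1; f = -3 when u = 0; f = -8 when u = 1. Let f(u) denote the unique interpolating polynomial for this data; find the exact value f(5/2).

-109/8

L_0(5/2) = (5/2)·(3/2)/[(-1)·(-2)] = 15/8
L_1(5/2) = (7/2)·(3/2)/[(1)·(-1)] = -21/4
L_2(5/2) = (7/2)·(5/2)/[(2)·(1)] = 35/8
Sum: 3·(15/8) + (-3)·(-21/4) + (-8)·(35/8) = -109/8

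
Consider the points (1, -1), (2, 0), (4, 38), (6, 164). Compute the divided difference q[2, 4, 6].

11

q[2,4] = (38 - 0) / (4 - 2) = 19
q[4,6] = (164 - 38) / (6 - 4) = 63
q[2,4,6] = (63 - 19) / (6 - 2) = 11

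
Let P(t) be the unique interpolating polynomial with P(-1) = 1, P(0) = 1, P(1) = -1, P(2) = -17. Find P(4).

Using Newton's divided-difference form:
P[-1,0] = (1 - 1) / (0 - (-1)) = 0
P[0,1] = (-1 - 1) / (1 - 0) = -2
P[1,2] = (-17 - (-1)) / (2 - 1) = -16
P[-1,0,1] = (-2 - 0) / (1 - (-1)) = -1
P[0,1,2] = (-16 - (-2)) / (2 - 0) = -7
P[-1,0,1,2] = (-7 - (-1)) / (2 - (-1)) = -2
P(4) = 1 + 0·(5) + (-1)·(5)·(4) + (-2)·(5)·(4)·(3) = -139

-139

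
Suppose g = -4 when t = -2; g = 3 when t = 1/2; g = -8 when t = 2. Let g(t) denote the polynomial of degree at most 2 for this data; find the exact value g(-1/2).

4

L_0(-1/2) = (-1)·(-5/2)/[(-5/2)·(-4)] = 1/4
L_1(-1/2) = (3/2)·(-5/2)/[(5/2)·(-3/2)] = 1
L_2(-1/2) = (3/2)·(-1)/[(4)·(3/2)] = -1/4
Sum: (-4)·(1/4) + 3·(1) + (-8)·(-1/4) = 4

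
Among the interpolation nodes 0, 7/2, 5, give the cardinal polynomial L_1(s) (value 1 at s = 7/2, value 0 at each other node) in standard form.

L_1(s) = s(s - 5) / [(7/2)·(-3/2)]
       = (s^2 - 5s) / (-21/4)

L_1(s) = -(4/21)s^2 + (20/21)s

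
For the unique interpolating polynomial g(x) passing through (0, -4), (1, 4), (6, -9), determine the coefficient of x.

293/30

Build the Lagrange basis polynomials:
L_0(x) = (x - 1)(x - 6) / [6] = (1/6)x^2 - (7/6)x + 1
L_1(x) = x(x - 6) / [-5] = -(1/5)x^2 + (6/5)x
L_2(x) = x(x - 1) / [30] = (1/30)x^2 - (1/30)x
g(x) = (-4)·L_0 + 4·L_1 + (-9)·L_2
Only the coefficient of x is needed; take it from each L_i and combine:
(-4)·(-7/6) + 4·(6/5) + (-9)·(-1/30) = 293/30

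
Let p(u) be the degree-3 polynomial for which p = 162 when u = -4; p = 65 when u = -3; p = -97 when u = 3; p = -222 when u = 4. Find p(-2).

18

Evaluate each Lagrange basis at u = -2:
L_0(-2) = (1)·(-5)·(-6)/[(-1)·(-7)·(-8)] = -15/28
L_1(-2) = (2)·(-5)·(-6)/[(1)·(-6)·(-7)] = 10/7
L_2(-2) = (2)·(1)·(-6)/[(7)·(6)·(-1)] = 2/7
L_3(-2) = (2)·(1)·(-5)/[(8)·(7)·(1)] = -5/28
Sum: 162·(-15/28) + 65·(10/7) + (-97)·(2/7) + (-222)·(-5/28) = 18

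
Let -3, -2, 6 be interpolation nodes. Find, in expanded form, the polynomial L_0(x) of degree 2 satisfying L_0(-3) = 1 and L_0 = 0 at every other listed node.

L_0(x) = (x + 2)(x - 6) / [(-1)·(-9)]
       = (x^2 - 4x - 12) / (9)

L_0(x) = (1/9)x^2 - (4/9)x - 4/3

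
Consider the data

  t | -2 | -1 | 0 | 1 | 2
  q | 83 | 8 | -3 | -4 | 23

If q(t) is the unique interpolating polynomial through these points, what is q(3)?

168

Using Newton's divided-difference form:
q[-2,-1] = (8 - 83) / (-1 - (-2)) = -75
q[-1,0] = (-3 - 8) / (0 - (-1)) = -11
q[0,1] = (-4 - (-3)) / (1 - 0) = -1
q[1,2] = (23 - (-4)) / (2 - 1) = 27
q[-2,-1,0] = (-11 - (-75)) / (0 - (-2)) = 32
q[-1,0,1] = (-1 - (-11)) / (1 - (-1)) = 5
q[0,1,2] = (27 - (-1)) / (2 - 0) = 14
q[-2,-1,0,1] = (5 - 32) / (1 - (-2)) = -9
q[-1,0,1,2] = (14 - 5) / (2 - (-1)) = 3
q[-2,-1,0,1,2] = (3 - (-9)) / (2 - (-2)) = 3
q(3) = 83 + (-75)·(5) + 32·(5)·(4) + (-9)·(5)·(4)·(3) + 3·(5)·(4)·(3)·(2) = 168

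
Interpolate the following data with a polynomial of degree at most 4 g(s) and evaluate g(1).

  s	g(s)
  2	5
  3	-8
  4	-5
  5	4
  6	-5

L_0(1) = (-2)·(-3)·(-4)·(-5)/[(-1)·(-2)·(-3)·(-4)] = 5
L_1(1) = (-1)·(-3)·(-4)·(-5)/[(1)·(-1)·(-2)·(-3)] = -10
L_2(1) = (-1)·(-2)·(-4)·(-5)/[(2)·(1)·(-1)·(-2)] = 10
L_3(1) = (-1)·(-2)·(-3)·(-5)/[(3)·(2)·(1)·(-1)] = -5
L_4(1) = (-1)·(-2)·(-3)·(-4)/[(4)·(3)·(2)·(1)] = 1
Sum: 5·(5) + (-8)·(-10) + (-5)·(10) + 4·(-5) + (-5)·(1) = 30

30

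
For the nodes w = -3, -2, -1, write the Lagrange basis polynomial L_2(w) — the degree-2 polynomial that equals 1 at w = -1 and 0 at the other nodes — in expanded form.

L_2(w) = (1/2)w^2 + (5/2)w + 3

L_2(w) = (w + 3)(w + 2) / [(2)·(1)]
       = (w^2 + 5w + 6) / (2)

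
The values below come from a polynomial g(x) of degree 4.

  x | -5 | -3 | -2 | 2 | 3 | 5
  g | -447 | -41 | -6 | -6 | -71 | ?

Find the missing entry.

-657

The 5 known values determine g uniquely (degree ≤ 4).
Evaluate each Lagrange basis at x = 5:
L_0(5) = (8)·(7)·(3)·(2)/[(-2)·(-3)·(-7)·(-8)] = 1
L_1(5) = (10)·(7)·(3)·(2)/[(2)·(-1)·(-5)·(-6)] = -7
L_2(5) = (10)·(8)·(3)·(2)/[(3)·(1)·(-4)·(-5)] = 8
L_3(5) = (10)·(8)·(7)·(2)/[(7)·(5)·(4)·(-1)] = -8
L_4(5) = (10)·(8)·(7)·(3)/[(8)·(6)·(5)·(1)] = 7
Sum: (-447)·(1) + (-41)·(-7) + (-6)·(8) + (-6)·(-8) + (-71)·(7) = -657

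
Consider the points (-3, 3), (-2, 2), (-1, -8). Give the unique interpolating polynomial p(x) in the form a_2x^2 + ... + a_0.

p(x) = -(9/2)x^2 - (47/2)x - 27

Build the Lagrange basis polynomials:
L_0(x) = (x + 2)(x + 1) / [2] = (1/2)x^2 + (3/2)x + 1
L_1(x) = (x + 3)(x + 1) / [-1] = -x^2 - 4x - 3
L_2(x) = (x + 3)(x + 2) / [2] = (1/2)x^2 + (5/2)x + 3
p(x) = 3·L_0 + 2·L_1 + (-8)·L_2
  3·L_0(x) = (3/2)x^2 + (9/2)x + 3
  2·L_1(x) = -2x^2 - 8x - 6
  (-8)·L_2(x) = -4x^2 - 20x - 24
Adding term by term: -(9/2)x^2 - (47/2)x - 27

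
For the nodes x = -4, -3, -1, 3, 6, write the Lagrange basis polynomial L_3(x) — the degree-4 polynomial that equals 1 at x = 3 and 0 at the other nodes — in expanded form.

L_3(x) = -(1/504)x^4 - (1/252)x^3 + (29/504)x^2 + (17/84)x + 1/7

L_3(x) = (x + 4)(x + 3)(x + 1)(x - 6) / [(7)·(6)·(4)·(-3)]
       = (x^4 + 2x^3 - 29x^2 - 102x - 72) / (-504)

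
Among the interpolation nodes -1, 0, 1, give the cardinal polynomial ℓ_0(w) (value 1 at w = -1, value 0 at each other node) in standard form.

ℓ_0(w) = w(w - 1) / [(-1)·(-2)]
       = (w^2 - w) / (2)

ℓ_0(w) = (1/2)w^2 - (1/2)w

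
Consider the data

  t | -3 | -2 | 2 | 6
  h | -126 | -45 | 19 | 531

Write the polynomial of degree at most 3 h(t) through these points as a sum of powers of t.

Build the Lagrange basis polynomials:
L_0(t) = (t + 2)(t - 2)(t - 6) / [-45] = -(1/45)t^3 + (2/15)t^2 + (4/45)t - 8/15
L_1(t) = (t + 3)(t - 2)(t - 6) / [32] = (1/32)t^3 - (5/32)t^2 - (3/8)t + 9/8
L_2(t) = (t + 3)(t + 2)(t - 6) / [-80] = -(1/80)t^3 + (1/80)t^2 + (3/10)t + 9/20
L_3(t) = (t + 3)(t + 2)(t - 2) / [288] = (1/288)t^3 + (1/96)t^2 - (1/72)t - 1/24
h(t) = (-126)·L_0 + (-45)·L_1 + 19·L_2 + 531·L_3
  (-126)·L_0(t) = (14/5)t^3 - (84/5)t^2 - (56/5)t + 336/5
  (-45)·L_1(t) = -(45/32)t^3 + (225/32)t^2 + (135/8)t - 405/8
  19·L_2(t) = -(19/80)t^3 + (19/80)t^2 + (57/10)t + 171/20
  531·L_3(t) = (59/32)t^3 + (177/32)t^2 - (59/8)t - 177/8
Adding term by term: 3t^3 - 4t^2 + 4t + 3

h(t) = 3t^3 - 4t^2 + 4t + 3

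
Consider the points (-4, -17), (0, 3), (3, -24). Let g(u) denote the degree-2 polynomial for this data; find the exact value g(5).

L_0(5) = (5)·(2)/[(-4)·(-7)] = 5/14
L_1(5) = (9)·(2)/[(4)·(-3)] = -3/2
L_2(5) = (9)·(5)/[(7)·(3)] = 15/7
Sum: (-17)·(5/14) + 3·(-3/2) + (-24)·(15/7) = -62

-62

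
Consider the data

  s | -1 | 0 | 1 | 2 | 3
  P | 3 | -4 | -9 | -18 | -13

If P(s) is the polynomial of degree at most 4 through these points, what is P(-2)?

42

Using Newton's divided-difference form:
P[-1,0] = (-4 - 3) / (0 - (-1)) = -7
P[0,1] = (-9 - (-4)) / (1 - 0) = -5
P[1,2] = (-18 - (-9)) / (2 - 1) = -9
P[2,3] = (-13 - (-18)) / (3 - 2) = 5
P[-1,0,1] = (-5 - (-7)) / (1 - (-1)) = 1
P[0,1,2] = (-9 - (-5)) / (2 - 0) = -2
P[1,2,3] = (5 - (-9)) / (3 - 1) = 7
P[-1,0,1,2] = (-2 - 1) / (2 - (-1)) = -1
P[0,1,2,3] = (7 - (-2)) / (3 - 0) = 3
P[-1,0,1,2,3] = (3 - (-1)) / (3 - (-1)) = 1
P(-2) = 3 + (-7)·(-1) + 1·(-1)·(-2) + (-1)·(-1)·(-2)·(-3) + 1·(-1)·(-2)·(-3)·(-4) = 42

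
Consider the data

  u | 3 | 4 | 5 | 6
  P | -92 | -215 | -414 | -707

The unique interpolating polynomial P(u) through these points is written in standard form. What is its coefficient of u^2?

-2

Build the Lagrange basis polynomials:
L_0(u) = (u - 4)(u - 5)(u - 6) / [-6] = -(1/6)u^3 + (5/2)u^2 - (37/3)u + 20
L_1(u) = (u - 3)(u - 5)(u - 6) / [2] = (1/2)u^3 - 7u^2 + (63/2)u - 45
L_2(u) = (u - 3)(u - 4)(u - 6) / [-2] = -(1/2)u^3 + (13/2)u^2 - 27u + 36
L_3(u) = (u - 3)(u - 4)(u - 5) / [6] = (1/6)u^3 - 2u^2 + (47/6)u - 10
P(u) = (-92)·L_0 + (-215)·L_1 + (-414)·L_2 + (-707)·L_3
Only the coefficient of u^2 is needed; take it from each L_i and combine:
(-92)·(5/2) + (-215)·(-7) + (-414)·(13/2) + (-707)·(-2) = -2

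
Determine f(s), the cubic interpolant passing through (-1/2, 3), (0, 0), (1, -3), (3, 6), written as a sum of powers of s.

f(s) = (1/7)s^3 + (27/14)s^2 - (71/14)s

Newton's divided differences:
f[-1/2,0] = (0 - 3) / (0 - (-1/2)) = -6
f[0,1] = (-3 - 0) / (1 - 0) = -3
f[1,3] = (6 - (-3)) / (3 - 1) = 9/2
f[-1/2,0,1] = (-3 - (-6)) / (1 - (-1/2)) = 2
f[0,1,3] = (9/2 - (-3)) / (3 - 0) = 5/2
f[-1/2,0,1,3] = (5/2 - 2) / (3 - (-1/2)) = 1/7
f(s) = 3 + (-6)·(s + 1/2) + 2·(s + 1/2)s + (1/7)·(s + 1/2)s(s - 1)
Expanding: f(s) = (1/7)s^3 + (27/14)s^2 - (71/14)s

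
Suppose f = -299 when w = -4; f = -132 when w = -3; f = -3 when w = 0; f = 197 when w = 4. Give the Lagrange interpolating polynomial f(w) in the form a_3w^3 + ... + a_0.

f(w) = 4w^3 - 3w^2 - 2w - 3

Build the Lagrange basis polynomials:
L_0(w) = (w + 3)w(w - 4) / [-32] = -(1/32)w^3 + (1/32)w^2 + (3/8)w
L_1(w) = (w + 4)w(w - 4) / [21] = (1/21)w^3 - (16/21)w
L_2(w) = (w + 4)(w + 3)(w - 4) / [-48] = -(1/48)w^3 - (1/16)w^2 + (1/3)w + 1
L_3(w) = (w + 4)(w + 3)w / [224] = (1/224)w^3 + (1/32)w^2 + (3/56)w
f(w) = (-299)·L_0 + (-132)·L_1 + (-3)·L_2 + 197·L_3
  (-299)·L_0(w) = (299/32)w^3 - (299/32)w^2 - (897/8)w
  (-132)·L_1(w) = -(44/7)w^3 + (704/7)w
  (-3)·L_2(w) = (1/16)w^3 + (3/16)w^2 - w - 3
  197·L_3(w) = (197/224)w^3 + (197/32)w^2 + (591/56)w
Adding term by term: 4w^3 - 3w^2 - 2w - 3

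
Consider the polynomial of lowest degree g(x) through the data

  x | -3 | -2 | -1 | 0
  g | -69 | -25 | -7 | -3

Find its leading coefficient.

2

The leading coefficient equals the top divided difference g[-3,-2,-1,0].
g[-3,-2] = (-25 - (-69)) / (-2 - (-3)) = 44
g[-2,-1] = (-7 - (-25)) / (-1 - (-2)) = 18
g[-1,0] = (-3 - (-7)) / (0 - (-1)) = 4
g[-3,-2,-1] = (18 - 44) / (-1 - (-3)) = -13
g[-2,-1,0] = (4 - 18) / (0 - (-2)) = -7
g[-3,-2,-1,0] = (-7 - (-13)) / (0 - (-3)) = 2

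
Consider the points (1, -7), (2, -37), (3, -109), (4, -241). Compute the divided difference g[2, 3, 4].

g[2,3] = (-109 - (-37)) / (3 - 2) = -72
g[3,4] = (-241 - (-109)) / (4 - 3) = -132
g[2,3,4] = (-132 - (-72)) / (4 - 2) = -30

-30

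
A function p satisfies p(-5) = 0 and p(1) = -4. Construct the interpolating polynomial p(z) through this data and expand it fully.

Build the Lagrange basis polynomials:
L_0(z) = (z - 1) / [-6] = -(1/6)z + 1/6
L_1(z) = (z + 5) / [6] = (1/6)z + 5/6
p(z) = 0·L_0 + (-4)·L_1
  0·L_0(z) = 0
  (-4)·L_1(z) = -(2/3)z - 10/3
Adding term by term: -(2/3)z - 10/3

p(z) = -(2/3)z - 10/3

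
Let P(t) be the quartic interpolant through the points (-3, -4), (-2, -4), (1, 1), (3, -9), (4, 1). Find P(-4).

119/9

Using Newton's divided-difference form:
P[-3,-2] = (-4 - (-4)) / (-2 - (-3)) = 0
P[-2,1] = (1 - (-4)) / (1 - (-2)) = 5/3
P[1,3] = (-9 - 1) / (3 - 1) = -5
P[3,4] = (1 - (-9)) / (4 - 3) = 10
P[-3,-2,1] = (5/3 - 0) / (1 - (-3)) = 5/12
P[-2,1,3] = (-5 - 5/3) / (3 - (-2)) = -4/3
P[1,3,4] = (10 - (-5)) / (4 - 1) = 5
P[-3,-2,1,3] = (-4/3 - 5/12) / (3 - (-3)) = -7/24
P[-2,1,3,4] = (5 - (-4/3)) / (4 - (-2)) = 19/18
P[-3,-2,1,3,4] = (19/18 - (-7/24)) / (4 - (-3)) = 97/504
P(-4) = -4 + 0·(-1) + (5/12)·(-1)·(-2) + (-7/24)·(-1)·(-2)·(-5) + (97/504)·(-1)·(-2)·(-5)·(-7) = 119/9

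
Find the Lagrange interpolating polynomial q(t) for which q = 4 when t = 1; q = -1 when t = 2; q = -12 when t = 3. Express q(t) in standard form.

q(t) = -3t^2 + 4t + 3

L_0(t) = (t - 2)(t - 3) / [2] = (1/2)t^2 - (5/2)t + 3
L_1(t) = (t - 1)(t - 3) / [-1] = -t^2 + 4t - 3
L_2(t) = (t - 1)(t - 2) / [2] = (1/2)t^2 - (3/2)t + 1
q(t) = 4·L_0 + (-1)·L_1 + (-12)·L_2
  4·L_0(t) = 2t^2 - 10t + 12
  (-1)·L_1(t) = t^2 - 4t + 3
  (-12)·L_2(t) = -6t^2 + 18t - 12
Adding term by term: -3t^2 + 4t + 3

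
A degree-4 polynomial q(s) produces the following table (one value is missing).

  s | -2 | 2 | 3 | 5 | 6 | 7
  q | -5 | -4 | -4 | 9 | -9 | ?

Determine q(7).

-157/2

The 5 known values determine q uniquely (degree ≤ 4).
L_0(7) = (5)·(4)·(2)·(1)/[(-4)·(-5)·(-7)·(-8)] = 1/28
L_1(7) = (9)·(4)·(2)·(1)/[(4)·(-1)·(-3)·(-4)] = -3/2
L_2(7) = (9)·(5)·(2)·(1)/[(5)·(1)·(-2)·(-3)] = 3
L_3(7) = (9)·(5)·(4)·(1)/[(7)·(3)·(2)·(-1)] = -30/7
L_4(7) = (9)·(5)·(4)·(2)/[(8)·(4)·(3)·(1)] = 15/4
Sum: (-5)·(1/28) + (-4)·(-3/2) + (-4)·(3) + 9·(-30/7) + (-9)·(15/4) = -157/2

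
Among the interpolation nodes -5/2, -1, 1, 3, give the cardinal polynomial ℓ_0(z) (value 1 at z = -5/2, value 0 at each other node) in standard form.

ℓ_0(z) = -(8/231)z^3 + (8/77)z^2 + (8/231)z - 8/77

ℓ_0(z) = (z + 1)(z - 1)(z - 3) / [(-3/2)·(-7/2)·(-11/2)]
       = (z^3 - 3z^2 - z + 3) / (-231/8)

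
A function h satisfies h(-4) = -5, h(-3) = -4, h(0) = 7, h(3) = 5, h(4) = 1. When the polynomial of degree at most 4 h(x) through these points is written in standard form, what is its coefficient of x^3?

-3/28

L_0(x) = (x + 3)x(x - 3)(x - 4) / [224] = (1/224)x^4 - (1/56)x^3 - (9/224)x^2 + (9/56)x
L_1(x) = (x + 4)x(x - 3)(x - 4) / [-126] = -(1/126)x^4 + (1/42)x^3 + (8/63)x^2 - (8/21)x
L_2(x) = (x + 4)(x + 3)(x - 3)(x - 4) / [144] = (1/144)x^4 - (25/144)x^2 + 1
L_3(x) = (x + 4)(x + 3)x(x - 4) / [-126] = -(1/126)x^4 - (1/42)x^3 + (8/63)x^2 + (8/21)x
L_4(x) = (x + 4)(x + 3)x(x - 3) / [224] = (1/224)x^4 + (1/56)x^3 - (9/224)x^2 - (9/56)x
h(x) = (-5)·L_0 + (-4)·L_1 + 7·L_2 + 5·L_3 + 1·L_4
Only the coefficient of x^3 is needed; take it from each L_i and combine:
(-5)·(-1/56) + (-4)·(1/42) + 7·(0) + 5·(-1/42) + 1·(1/56) = -3/28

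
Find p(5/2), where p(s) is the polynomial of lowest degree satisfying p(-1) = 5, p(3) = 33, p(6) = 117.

Evaluate each Lagrange basis at s = 5/2:
L_0(5/2) = (-1/2)·(-7/2)/[(-4)·(-7)] = 1/16
L_1(5/2) = (7/2)·(-7/2)/[(4)·(-3)] = 49/48
L_2(5/2) = (7/2)·(-1/2)/[(7)·(3)] = -1/12
Sum: 5·(1/16) + 33·(49/48) + 117·(-1/12) = 97/4

97/4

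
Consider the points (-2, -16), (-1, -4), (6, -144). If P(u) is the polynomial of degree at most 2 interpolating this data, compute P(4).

-64

L_0(4) = (5)·(-2)/[(-1)·(-8)] = -5/4
L_1(4) = (6)·(-2)/[(1)·(-7)] = 12/7
L_2(4) = (6)·(5)/[(8)·(7)] = 15/28
Sum: (-16)·(-5/4) + (-4)·(12/7) + (-144)·(15/28) = -64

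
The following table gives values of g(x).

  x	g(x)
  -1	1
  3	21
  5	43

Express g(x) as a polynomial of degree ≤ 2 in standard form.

g(x) = x^2 + 3x + 3

Newton's divided differences:
g[-1,3] = (21 - 1) / (3 - (-1)) = 5
g[3,5] = (43 - 21) / (5 - 3) = 11
g[-1,3,5] = (11 - 5) / (5 - (-1)) = 1
g(x) = 1 + 5·(x + 1) + 1·(x + 1)(x - 3)
Expanding: g(x) = x^2 + 3x + 3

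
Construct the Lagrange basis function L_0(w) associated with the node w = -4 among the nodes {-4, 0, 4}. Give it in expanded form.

L_0(w) = (1/32)w^2 - (1/8)w

L_0(w) = w(w - 4) / [(-4)·(-8)]
       = (w^2 - 4w) / (32)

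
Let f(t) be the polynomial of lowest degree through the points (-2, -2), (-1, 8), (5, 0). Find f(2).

130/7

L_0(2) = (3)·(-3)/[(-1)·(-7)] = -9/7
L_1(2) = (4)·(-3)/[(1)·(-6)] = 2
L_2(2) = (4)·(3)/[(7)·(6)] = 2/7
Sum: (-2)·(-9/7) + 8·(2) + 0 = 130/7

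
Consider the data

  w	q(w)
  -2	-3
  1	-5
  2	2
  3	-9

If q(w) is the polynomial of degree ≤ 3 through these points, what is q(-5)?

Evaluate each Lagrange basis at w = -5:
L_0(-5) = (-6)·(-7)·(-8)/[(-3)·(-4)·(-5)] = 28/5
L_1(-5) = (-3)·(-7)·(-8)/[(3)·(-1)·(-2)] = -28
L_2(-5) = (-3)·(-6)·(-8)/[(4)·(1)·(-1)] = 36
L_3(-5) = (-3)·(-6)·(-7)/[(5)·(2)·(1)] = -63/5
Sum: (-3)·(28/5) + (-5)·(-28) + 2·(36) + (-9)·(-63/5) = 1543/5

1543/5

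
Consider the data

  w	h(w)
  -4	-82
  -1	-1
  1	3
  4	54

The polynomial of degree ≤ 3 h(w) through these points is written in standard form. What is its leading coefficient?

1

The leading coefficient equals the top divided difference h[-4,-1,1,4].
h[-4,-1] = (-1 - (-82)) / (-1 - (-4)) = 27
h[-1,1] = (3 - (-1)) / (1 - (-1)) = 2
h[1,4] = (54 - 3) / (4 - 1) = 17
h[-4,-1,1] = (2 - 27) / (1 - (-4)) = -5
h[-1,1,4] = (17 - 2) / (4 - (-1)) = 3
h[-4,-1,1,4] = (3 - (-5)) / (4 - (-4)) = 1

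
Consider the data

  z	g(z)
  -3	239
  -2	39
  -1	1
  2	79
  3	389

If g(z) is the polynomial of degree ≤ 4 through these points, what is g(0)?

-1

L_0(0) = (2)·(1)·(-2)·(-3)/[(-1)·(-2)·(-5)·(-6)] = 1/5
L_1(0) = (3)·(1)·(-2)·(-3)/[(1)·(-1)·(-4)·(-5)] = -9/10
L_2(0) = (3)·(2)·(-2)·(-3)/[(2)·(1)·(-3)·(-4)] = 3/2
L_3(0) = (3)·(2)·(1)·(-3)/[(5)·(4)·(3)·(-1)] = 3/10
L_4(0) = (3)·(2)·(1)·(-2)/[(6)·(5)·(4)·(1)] = -1/10
Sum: 239·(1/5) + 39·(-9/10) + 1·(3/2) + 79·(3/10) + 389·(-1/10) = -1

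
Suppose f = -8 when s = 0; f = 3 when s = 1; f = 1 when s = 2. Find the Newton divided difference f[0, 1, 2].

-13/2

f[0,1] = (3 - (-8)) / (1 - 0) = 11
f[1,2] = (1 - 3) / (2 - 1) = -2
f[0,1,2] = (-2 - 11) / (2 - 0) = -13/2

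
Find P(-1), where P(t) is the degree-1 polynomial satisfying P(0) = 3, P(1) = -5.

L_0(-1) = (-2)/[(-1)] = 2
L_1(-1) = (-1)/[(1)] = -1
Sum: 3·(2) + (-5)·(-1) = 11

11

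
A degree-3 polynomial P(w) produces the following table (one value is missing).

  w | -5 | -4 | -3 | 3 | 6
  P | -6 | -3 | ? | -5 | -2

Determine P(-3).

The 4 known values determine P uniquely (degree ≤ 3).
Evaluate each Lagrange basis at w = -3:
L_0(-3) = (1)·(-6)·(-9)/[(-1)·(-8)·(-11)] = -27/44
L_1(-3) = (2)·(-6)·(-9)/[(1)·(-7)·(-10)] = 54/35
L_2(-3) = (2)·(1)·(-9)/[(8)·(7)·(-3)] = 3/28
L_3(-3) = (2)·(1)·(-6)/[(11)·(10)·(3)] = -2/55
Sum: (-6)·(-27/44) + (-3)·(54/35) + (-5)·(3/28) + (-2)·(-2/55) = -2171/1540

-2171/1540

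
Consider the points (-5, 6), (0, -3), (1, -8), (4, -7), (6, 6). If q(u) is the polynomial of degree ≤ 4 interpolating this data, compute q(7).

40/3

Evaluate each Lagrange basis at u = 7:
L_0(7) = (7)·(6)·(3)·(1)/[(-5)·(-6)·(-9)·(-11)] = 7/165
L_1(7) = (12)·(6)·(3)·(1)/[(5)·(-1)·(-4)·(-6)] = -9/5
L_2(7) = (12)·(7)·(3)·(1)/[(6)·(1)·(-3)·(-5)] = 14/5
L_3(7) = (12)·(7)·(6)·(1)/[(9)·(4)·(3)·(-2)] = -7/3
L_4(7) = (12)·(7)·(6)·(3)/[(11)·(6)·(5)·(2)] = 126/55
Sum: 6·(7/165) + (-3)·(-9/5) + (-8)·(14/5) + (-7)·(-7/3) + 6·(126/55) = 40/3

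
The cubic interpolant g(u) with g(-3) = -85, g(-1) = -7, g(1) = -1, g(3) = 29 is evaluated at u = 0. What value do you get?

Using Newton's divided-difference form:
g[-3,-1] = (-7 - (-85)) / (-1 - (-3)) = 39
g[-1,1] = (-1 - (-7)) / (1 - (-1)) = 3
g[1,3] = (29 - (-1)) / (3 - 1) = 15
g[-3,-1,1] = (3 - 39) / (1 - (-3)) = -9
g[-1,1,3] = (15 - 3) / (3 - (-1)) = 3
g[-3,-1,1,3] = (3 - (-9)) / (3 - (-3)) = 2
g(0) = -85 + 39·(3) + (-9)·(3)·(1) + 2·(3)·(1)·(-1) = -1

-1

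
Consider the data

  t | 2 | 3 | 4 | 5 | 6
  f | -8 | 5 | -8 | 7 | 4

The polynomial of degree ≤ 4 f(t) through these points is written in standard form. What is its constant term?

-828

Build the Lagrange basis polynomials:
L_0(t) = (t - 3)(t - 4)(t - 5)(t - 6) / [24] = (1/24)t^4 - (3/4)t^3 + (119/24)t^2 - (57/4)t + 15
L_1(t) = (t - 2)(t - 4)(t - 5)(t - 6) / [-6] = -(1/6)t^4 + (17/6)t^3 - (52/3)t^2 + (134/3)t - 40
L_2(t) = (t - 2)(t - 3)(t - 5)(t - 6) / [4] = (1/4)t^4 - 4t^3 + (91/4)t^2 - 54t + 45
L_3(t) = (t - 2)(t - 3)(t - 4)(t - 6) / [-6] = -(1/6)t^4 + (5/2)t^3 - (40/3)t^2 + 30t - 24
L_4(t) = (t - 2)(t - 3)(t - 4)(t - 5) / [24] = (1/24)t^4 - (7/12)t^3 + (71/24)t^2 - (77/12)t + 5
f(t) = (-8)·L_0 + 5·L_1 + (-8)·L_2 + 7·L_3 + 4·L_4
Only the constant term is needed; take it from each L_i and combine:
(-8)·(15) + 5·(-40) + (-8)·(45) + 7·(-24) + 4·(5) = -828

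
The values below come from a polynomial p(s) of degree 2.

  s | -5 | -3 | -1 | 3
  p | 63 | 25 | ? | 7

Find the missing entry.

The 3 known values determine p uniquely (degree ≤ 2).
Evaluate each Lagrange basis at s = -1:
L_0(-1) = (2)·(-4)/[(-2)·(-8)] = -1/2
L_1(-1) = (4)·(-4)/[(2)·(-6)] = 4/3
L_2(-1) = (4)·(2)/[(8)·(6)] = 1/6
Sum: 63·(-1/2) + 25·(4/3) + 7·(1/6) = 3

3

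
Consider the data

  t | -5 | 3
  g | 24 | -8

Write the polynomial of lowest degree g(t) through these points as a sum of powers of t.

Build the Lagrange basis polynomials:
L_0(t) = (t - 3) / [-8] = -(1/8)t + 3/8
L_1(t) = (t + 5) / [8] = (1/8)t + 5/8
g(t) = 24·L_0 + (-8)·L_1
  24·L_0(t) = -3t + 9
  (-8)·L_1(t) = -t - 5
Adding term by term: -4t + 4

g(t) = -4t + 4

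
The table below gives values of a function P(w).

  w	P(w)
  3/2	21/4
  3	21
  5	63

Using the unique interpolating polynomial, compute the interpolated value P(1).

L_0(1) = (-2)·(-4)/[(-3/2)·(-7/2)] = 32/21
L_1(1) = (-1/2)·(-4)/[(3/2)·(-2)] = -2/3
L_2(1) = (-1/2)·(-2)/[(7/2)·(2)] = 1/7
Sum: 21/4·(32/21) + 21·(-2/3) + 63·(1/7) = 3

3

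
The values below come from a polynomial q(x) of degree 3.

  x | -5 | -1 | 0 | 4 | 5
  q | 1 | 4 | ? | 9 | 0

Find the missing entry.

The 4 known values determine q uniquely (degree ≤ 3).
L_0(0) = (1)·(-4)·(-5)/[(-4)·(-9)·(-10)] = -1/18
L_1(0) = (5)·(-4)·(-5)/[(4)·(-5)·(-6)] = 5/6
L_2(0) = (5)·(1)·(-5)/[(9)·(5)·(-1)] = 5/9
L_3(0) = (5)·(1)·(-4)/[(10)·(6)·(1)] = -1/3
Sum: 1·(-1/18) + 4·(5/6) + 9·(5/9) + 0 = 149/18

149/18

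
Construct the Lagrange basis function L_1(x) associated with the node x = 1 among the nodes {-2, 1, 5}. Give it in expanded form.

L_1(x) = -(1/12)x^2 + (1/4)x + 5/6

L_1(x) = (x + 2)(x - 5) / [(3)·(-4)]
       = (x^2 - 3x - 10) / (-12)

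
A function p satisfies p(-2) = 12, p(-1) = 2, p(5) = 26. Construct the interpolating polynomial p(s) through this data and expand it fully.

Build the Lagrange basis polynomials:
L_0(s) = (s + 1)(s - 5) / [7] = (1/7)s^2 - (4/7)s - 5/7
L_1(s) = (s + 2)(s - 5) / [-6] = -(1/6)s^2 + (1/2)s + 5/3
L_2(s) = (s + 2)(s + 1) / [42] = (1/42)s^2 + (1/14)s + 1/21
p(s) = 12·L_0 + 2·L_1 + 26·L_2
  12·L_0(s) = (12/7)s^2 - (48/7)s - 60/7
  2·L_1(s) = -(1/3)s^2 + s + 10/3
  26·L_2(s) = (13/21)s^2 + (13/7)s + 26/21
Adding term by term: 2s^2 - 4s - 4

p(s) = 2s^2 - 4s - 4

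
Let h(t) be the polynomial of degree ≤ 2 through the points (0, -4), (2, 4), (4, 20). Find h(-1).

Evaluate each Lagrange basis at t = -1:
L_0(-1) = (-3)·(-5)/[(-2)·(-4)] = 15/8
L_1(-1) = (-1)·(-5)/[(2)·(-2)] = -5/4
L_2(-1) = (-1)·(-3)/[(4)·(2)] = 3/8
Sum: (-4)·(15/8) + 4·(-5/4) + 20·(3/8) = -5

-5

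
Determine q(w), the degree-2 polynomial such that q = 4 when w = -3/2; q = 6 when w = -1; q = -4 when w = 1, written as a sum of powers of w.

q(w) = -(18/5)w^2 - 5w + 23/5

L_0(w) = (w + 1)(w - 1) / [5/4] = (4/5)w^2 - 4/5
L_1(w) = (w + 3/2)(w - 1) / [-1] = -w^2 - (1/2)w + 3/2
L_2(w) = (w + 3/2)(w + 1) / [5] = (1/5)w^2 + (1/2)w + 3/10
q(w) = 4·L_0 + 6·L_1 + (-4)·L_2
  4·L_0(w) = (16/5)w^2 - 16/5
  6·L_1(w) = -6w^2 - 3w + 9
  (-4)·L_2(w) = -(4/5)w^2 - 2w - 6/5
Adding term by term: -(18/5)w^2 - 5w + 23/5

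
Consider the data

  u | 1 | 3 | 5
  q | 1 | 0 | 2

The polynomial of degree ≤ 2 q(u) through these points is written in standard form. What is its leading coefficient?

The leading coefficient equals the top divided difference q[1,3,5].
q[1,3] = (0 - 1) / (3 - 1) = -1/2
q[3,5] = (2 - 0) / (5 - 3) = 1
q[1,3,5] = (1 - (-1/2)) / (5 - 1) = 3/8

3/8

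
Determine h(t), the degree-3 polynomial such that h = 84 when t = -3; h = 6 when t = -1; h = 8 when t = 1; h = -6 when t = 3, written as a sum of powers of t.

Newton's divided differences:
h[-3,-1] = (6 - 84) / (-1 - (-3)) = -39
h[-1,1] = (8 - 6) / (1 - (-1)) = 1
h[1,3] = (-6 - 8) / (3 - 1) = -7
h[-3,-1,1] = (1 - (-39)) / (1 - (-3)) = 10
h[-1,1,3] = (-7 - 1) / (3 - (-1)) = -2
h[-3,-1,1,3] = (-2 - 10) / (3 - (-3)) = -2
h(t) = 84 + (-39)·(t + 3) + 10·(t + 3)(t + 1) + (-2)·(t + 3)(t + 1)(t - 1)
Expanding: h(t) = -2t^3 + 4t^2 + 3t + 3

h(t) = -2t^3 + 4t^2 + 3t + 3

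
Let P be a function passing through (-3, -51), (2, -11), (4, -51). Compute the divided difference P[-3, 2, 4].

P[-3,2] = (-11 - (-51)) / (2 - (-3)) = 8
P[2,4] = (-51 - (-11)) / (4 - 2) = -20
P[-3,2,4] = (-20 - 8) / (4 - (-3)) = -4

-4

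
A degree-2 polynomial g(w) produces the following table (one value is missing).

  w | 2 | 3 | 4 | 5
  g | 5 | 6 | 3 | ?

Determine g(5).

The 3 known values determine g uniquely (degree ≤ 2).
Evaluate each Lagrange basis at w = 5:
L_0(5) = (2)·(1)/[(-1)·(-2)] = 1
L_1(5) = (3)·(1)/[(1)·(-1)] = -3
L_2(5) = (3)·(2)/[(2)·(1)] = 3
Sum: 5·(1) + 6·(-3) + 3·(3) = -4

-4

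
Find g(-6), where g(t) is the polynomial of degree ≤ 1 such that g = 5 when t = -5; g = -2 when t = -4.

12

Evaluate each Lagrange basis at t = -6:
L_0(-6) = (-2)/[(-1)] = 2
L_1(-6) = (-1)/[(1)] = -1
Sum: 5·(2) + (-2)·(-1) = 12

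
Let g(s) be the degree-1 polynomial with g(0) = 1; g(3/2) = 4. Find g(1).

3

Evaluate each Lagrange basis at s = 1:
L_0(1) = (-1/2)/[(-3/2)] = 1/3
L_1(1) = (1)/[(3/2)] = 2/3
Sum: 1·(1/3) + 4·(2/3) = 3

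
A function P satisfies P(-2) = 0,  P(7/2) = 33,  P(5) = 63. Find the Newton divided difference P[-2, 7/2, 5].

2

P[-2,7/2] = (33 - 0) / (7/2 - (-2)) = 6
P[7/2,5] = (63 - 33) / (5 - 7/2) = 20
P[-2,7/2,5] = (20 - 6) / (5 - (-2)) = 2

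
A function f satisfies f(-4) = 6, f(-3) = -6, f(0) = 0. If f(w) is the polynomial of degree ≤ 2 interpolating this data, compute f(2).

L_0(2) = (5)·(2)/[(-1)·(-4)] = 5/2
L_1(2) = (6)·(2)/[(1)·(-3)] = -4
L_2(2) = (6)·(5)/[(4)·(3)] = 5/2
Sum: 6·(5/2) + (-6)·(-4) + 0 = 39

39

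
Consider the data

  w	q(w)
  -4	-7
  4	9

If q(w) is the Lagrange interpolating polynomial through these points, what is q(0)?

1

Evaluate each Lagrange basis at w = 0:
L_0(0) = (-4)/[(-8)] = 1/2
L_1(0) = (4)/[(8)] = 1/2
Sum: (-7)·(1/2) + 9·(1/2) = 1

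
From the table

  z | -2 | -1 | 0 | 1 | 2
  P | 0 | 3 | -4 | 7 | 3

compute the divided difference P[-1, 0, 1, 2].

-11/2

P[-1,0] = (-4 - 3) / (0 - (-1)) = -7
P[0,1] = (7 - (-4)) / (1 - 0) = 11
P[1,2] = (3 - 7) / (2 - 1) = -4
P[-1,0,1] = (11 - (-7)) / (1 - (-1)) = 9
P[0,1,2] = (-4 - 11) / (2 - 0) = -15/2
P[-1,0,1,2] = (-15/2 - 9) / (2 - (-1)) = -11/2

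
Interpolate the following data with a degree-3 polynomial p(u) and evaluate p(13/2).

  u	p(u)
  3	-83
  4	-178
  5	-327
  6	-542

Evaluate each Lagrange basis at u = 13/2:
L_0(13/2) = (5/2)·(3/2)·(1/2)/[(-1)·(-2)·(-3)] = -5/16
L_1(13/2) = (7/2)·(3/2)·(1/2)/[(1)·(-1)·(-2)] = 21/16
L_2(13/2) = (7/2)·(5/2)·(1/2)/[(2)·(1)·(-1)] = -35/16
L_3(13/2) = (7/2)·(5/2)·(3/2)/[(3)·(2)·(1)] = 35/16
Sum: (-83)·(-5/16) + (-178)·(21/16) + (-327)·(-35/16) + (-542)·(35/16) = -678

-678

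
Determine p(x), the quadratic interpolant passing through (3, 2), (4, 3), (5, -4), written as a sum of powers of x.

L_0(x) = (x - 4)(x - 5) / [2] = (1/2)x^2 - (9/2)x + 10
L_1(x) = (x - 3)(x - 5) / [-1] = -x^2 + 8x - 15
L_2(x) = (x - 3)(x - 4) / [2] = (1/2)x^2 - (7/2)x + 6
p(x) = 2·L_0 + 3·L_1 + (-4)·L_2
  2·L_0(x) = x^2 - 9x + 20
  3·L_1(x) = -3x^2 + 24x - 45
  (-4)·L_2(x) = -2x^2 + 14x - 24
Adding term by term: -4x^2 + 29x - 49

p(x) = -4x^2 + 29x - 49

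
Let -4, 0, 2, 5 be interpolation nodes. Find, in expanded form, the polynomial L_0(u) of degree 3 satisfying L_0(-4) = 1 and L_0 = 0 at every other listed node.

L_0(u) = -(1/216)u^3 + (7/216)u^2 - (5/108)u

L_0(u) = u(u - 2)(u - 5) / [(-4)·(-6)·(-9)]
       = (u^3 - 7u^2 + 10u) / (-216)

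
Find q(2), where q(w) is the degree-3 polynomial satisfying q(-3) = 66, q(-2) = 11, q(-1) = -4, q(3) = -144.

L_0(2) = (4)·(3)·(-1)/[(-1)·(-2)·(-6)] = 1
L_1(2) = (5)·(3)·(-1)/[(1)·(-1)·(-5)] = -3
L_2(2) = (5)·(4)·(-1)/[(2)·(1)·(-4)] = 5/2
L_3(2) = (5)·(4)·(3)/[(6)·(5)·(4)] = 1/2
Sum: 66·(1) + 11·(-3) + (-4)·(5/2) + (-144)·(1/2) = -49

-49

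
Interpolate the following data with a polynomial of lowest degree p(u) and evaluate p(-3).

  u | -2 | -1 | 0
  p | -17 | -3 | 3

Evaluate each Lagrange basis at u = -3:
L_0(-3) = (-2)·(-3)/[(-1)·(-2)] = 3
L_1(-3) = (-1)·(-3)/[(1)·(-1)] = -3
L_2(-3) = (-1)·(-2)/[(2)·(1)] = 1
Sum: (-17)·(3) + (-3)·(-3) + 3·(1) = -39

-39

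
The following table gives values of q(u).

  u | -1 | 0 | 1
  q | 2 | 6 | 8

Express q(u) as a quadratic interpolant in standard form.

Newton's divided differences:
q[-1,0] = (6 - 2) / (0 - (-1)) = 4
q[0,1] = (8 - 6) / (1 - 0) = 2
q[-1,0,1] = (2 - 4) / (1 - (-1)) = -1
q(u) = 2 + 4·(u + 1) + (-1)·(u + 1)u
Expanding: q(u) = -u^2 + 3u + 6

q(u) = -u^2 + 3u + 6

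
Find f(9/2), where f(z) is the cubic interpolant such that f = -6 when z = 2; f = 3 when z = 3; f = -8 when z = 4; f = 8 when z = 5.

Using Newton's divided-difference form:
f[2,3] = (3 - (-6)) / (3 - 2) = 9
f[3,4] = (-8 - 3) / (4 - 3) = -11
f[4,5] = (8 - (-8)) / (5 - 4) = 16
f[2,3,4] = (-11 - 9) / (4 - 2) = -10
f[3,4,5] = (16 - (-11)) / (5 - 3) = 27/2
f[2,3,4,5] = (27/2 - (-10)) / (5 - 2) = 47/6
f(9/2) = -6 + 9·(5/2) + (-10)·(5/2)·(3/2) + (47/6)·(5/2)·(3/2)·(1/2) = -101/16

-101/16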